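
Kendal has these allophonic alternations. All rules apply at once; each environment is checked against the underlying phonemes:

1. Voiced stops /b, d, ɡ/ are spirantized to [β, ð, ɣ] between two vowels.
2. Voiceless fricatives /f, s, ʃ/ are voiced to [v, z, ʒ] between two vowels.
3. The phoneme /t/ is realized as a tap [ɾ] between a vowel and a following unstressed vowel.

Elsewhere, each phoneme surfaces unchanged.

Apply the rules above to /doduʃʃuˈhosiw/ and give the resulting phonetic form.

[doðuʃʃuˈhoziw]

/d/ (word-initial) is in the target of rule 1 but the environment (between two vowels) is not met → [d].
/o/ stays [o].
/d/ — between /o/ and /u/, between two vowels — surfaces as [ð] (rule 1).
/u/ — not in any rule's target class → [u].
/ʃ/ — between /u/ and /ʃ/; rule 2 does not apply here → [ʃ].
/ʃ/ (between /ʃ/ and /u/) fails the environment for rule 2, so it stays [ʃ].
/u/ (between /ʃ/ and /h/) is unaffected → [u].
/h/ stays [h].
/o/ (between /h/ and /s/): no rule targets it → [o].
/s/ (between /o/ and /i/): between two vowels, so rule 2 applies → [z].
/i/ — not in any rule's target class → [i].
/w/ stays [w].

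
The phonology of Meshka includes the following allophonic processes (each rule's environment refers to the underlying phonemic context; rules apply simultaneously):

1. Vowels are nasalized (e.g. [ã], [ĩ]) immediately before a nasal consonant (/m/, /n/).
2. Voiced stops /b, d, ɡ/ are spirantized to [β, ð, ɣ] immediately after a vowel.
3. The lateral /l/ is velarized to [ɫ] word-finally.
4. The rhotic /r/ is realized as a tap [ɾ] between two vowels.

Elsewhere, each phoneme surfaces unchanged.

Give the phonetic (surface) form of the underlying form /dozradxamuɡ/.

/d/ (word-initial): rule 2 targets it, but not immediately after a vowel → unchanged [d].
/o/ (between /d/ and /z/) fails the environment for rule 1, so it stays [o].
/z/ — not in any rule's target class → [z].
/r/ (between /z/ and /a/) is in the target of rule 4 but the environment (between two vowels) is not met → [r].
/a/ (between /r/ and /d/) fails the environment for rule 1, so it stays [a].
/d/ meets the environment for rule 2 (immediately after a vowel) → [ð].
/x/ — not in any rule's target class → [x].
/a/ (between /x/ and /m/): before a nasal consonant, so rule 1 applies → [ã].
/m/ (between /a/ and /u/): no rule targets it → [m].
/u/ (between /m/ and /ɡ/) is in the target of rule 1 but the environment (before a nasal consonant) is not met → [u].
/ɡ/ (word-final) occurs immediately after a vowel → [ɣ] by rule 2.

[dozraðxãmuɣ]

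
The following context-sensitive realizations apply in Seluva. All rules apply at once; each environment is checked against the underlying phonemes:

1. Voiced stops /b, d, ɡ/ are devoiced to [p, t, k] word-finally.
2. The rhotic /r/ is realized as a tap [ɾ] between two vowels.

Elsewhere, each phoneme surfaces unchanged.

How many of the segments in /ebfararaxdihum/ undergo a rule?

Segments that undergo a rule: /r/ → [ɾ] (rule 2); /r/ → [ɾ] (rule 2).
All other segments surface unchanged.

2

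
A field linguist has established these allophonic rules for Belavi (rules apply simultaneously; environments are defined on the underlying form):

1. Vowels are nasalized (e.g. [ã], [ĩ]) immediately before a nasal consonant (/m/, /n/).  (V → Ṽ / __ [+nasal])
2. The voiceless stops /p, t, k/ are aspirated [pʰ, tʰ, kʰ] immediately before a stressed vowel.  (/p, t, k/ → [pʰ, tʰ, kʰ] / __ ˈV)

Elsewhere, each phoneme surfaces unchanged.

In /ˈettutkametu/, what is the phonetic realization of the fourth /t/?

/t/ (between /e/ and /u/) fails the environment for rule 2, so it stays [t].

[t]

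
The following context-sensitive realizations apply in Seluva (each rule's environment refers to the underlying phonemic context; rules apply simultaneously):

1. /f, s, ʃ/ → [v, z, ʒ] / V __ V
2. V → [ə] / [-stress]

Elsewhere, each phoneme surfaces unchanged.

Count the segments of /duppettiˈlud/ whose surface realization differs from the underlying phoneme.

Segments that undergo a rule: /u/ → [ə] (rule 2); /e/ → [ə] (rule 2); /i/ → [ə] (rule 2).
All other segments surface unchanged.

3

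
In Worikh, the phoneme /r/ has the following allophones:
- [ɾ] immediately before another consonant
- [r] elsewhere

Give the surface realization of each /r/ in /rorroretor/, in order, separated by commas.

[r], [ɾ], [r], [r], [r]

Occurrence 1 (position 1): no conditioning environment matches → elsewhere allophone [r].
Occurrence 2 (position 3): immediately before another consonant → [ɾ].
Occurrence 3 (position 4): no conditioning environment matches → elsewhere allophone [r].
Occurrence 4 (position 6): no conditioning environment matches → elsewhere allophone [r].
Occurrence 5 (position 10): no conditioning environment matches → elsewhere allophone [r].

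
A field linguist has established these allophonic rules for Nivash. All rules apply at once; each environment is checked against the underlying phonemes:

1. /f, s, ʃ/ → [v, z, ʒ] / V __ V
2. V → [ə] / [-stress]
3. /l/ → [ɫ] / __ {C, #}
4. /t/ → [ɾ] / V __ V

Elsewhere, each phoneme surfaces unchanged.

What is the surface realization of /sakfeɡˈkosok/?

[səkfəɡˈkozək]

/s/ (word-initial) is in the target of rule 1 but the environment (between two vowels) is not met → [s].
Rule 2 applies to /a/ (between /s/ and /k/: in an unstressed syllable) → [ə].
/k/ (between /a/ and /f/): no rule targets it → [k].
/f/ (between /k/ and /e/) fails the environment for rule 1, so it stays [f].
/e/ (between /f/ and /ɡ/): in an unstressed syllable, so rule 2 applies → [ə].
/ɡ/ (between /e/ and /k/) is unaffected → [ɡ].
/k/ (between /ɡ/ and /o/): no rule targets it → [k].
/o/ (between /k/ and /s/) fails the environment for rule 2, so it stays [o].
/s/ — between /o/ and /o/, between two vowels — surfaces as [z] (rule 1).
Rule 2 applies to /o/ (between /s/ and /k/: in an unstressed syllable) → [ə].
/k/ stays [k].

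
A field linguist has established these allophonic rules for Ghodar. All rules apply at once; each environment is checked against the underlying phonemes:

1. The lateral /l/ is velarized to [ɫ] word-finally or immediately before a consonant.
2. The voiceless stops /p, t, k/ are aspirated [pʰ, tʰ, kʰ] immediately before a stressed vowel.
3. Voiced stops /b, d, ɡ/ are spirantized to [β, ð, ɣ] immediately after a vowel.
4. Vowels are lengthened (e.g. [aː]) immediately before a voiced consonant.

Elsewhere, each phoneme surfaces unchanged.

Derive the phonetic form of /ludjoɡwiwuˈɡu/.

[luːðjoːɣwiːwuːˈɣu]

/l/ (word-initial) is in the target of rule 1 but the environment (word-finally or immediately before a consonant) is not met → [l].
/u/ (between /l/ and /d/) occurs before a voiced consonant → [uː] by rule 4.
/d/ — between /u/ and /j/, immediately after a vowel — surfaces as [ð] (rule 3).
/j/ (between /d/ and /o/): no rule targets it → [j].
/o/ (between /j/ and /ɡ/): before a voiced consonant, so rule 4 applies → [oː].
/ɡ/ (between /o/ and /w/): immediately after a vowel, so rule 3 applies → [ɣ].
/w/ stays [w].
/i/ meets the environment for rule 4 (before a voiced consonant) → [iː].
/w/ (between /i/ and /u/): no rule targets it → [w].
/u/ (between /w/ and /ɡ/): before a voiced consonant, so rule 4 applies → [uː].
/ɡ/ meets the environment for rule 3 (immediately after a vowel) → [ɣ].
/u/ — word-final; rule 4 does not apply here → [u].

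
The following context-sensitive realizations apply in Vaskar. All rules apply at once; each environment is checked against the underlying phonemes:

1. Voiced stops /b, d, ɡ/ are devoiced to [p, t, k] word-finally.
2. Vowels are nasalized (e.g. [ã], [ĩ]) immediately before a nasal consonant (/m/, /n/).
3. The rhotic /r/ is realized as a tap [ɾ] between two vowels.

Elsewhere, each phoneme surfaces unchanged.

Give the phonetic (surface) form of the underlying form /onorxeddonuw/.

[õnorxeddõnuw]

/o/ (word-initial): before a nasal consonant, so rule 2 applies → [õ].
/n/ (between /o/ and /o/) is unaffected → [n].
/o/ — between /n/ and /r/; rule 2 does not apply here → [o].
/r/ (between /o/ and /x/): rule 3 targets it, but not between two vowels → unchanged [r].
/x/ — not in any rule's target class → [x].
/e/ (between /x/ and /d/) is in the target of rule 2 but the environment (before a nasal consonant) is not met → [e].
/d/ — between /e/ and /d/; rule 1 does not apply here → [d].
/d/ (between /d/ and /o/) is in the target of rule 1 but the environment (word-finally) is not met → [d].
/o/ meets the environment for rule 2 (before a nasal consonant) → [õ].
/n/ — not in any rule's target class → [n].
/u/ — between /n/ and /w/; rule 2 does not apply here → [u].
/w/ (word-final) is unaffected → [w].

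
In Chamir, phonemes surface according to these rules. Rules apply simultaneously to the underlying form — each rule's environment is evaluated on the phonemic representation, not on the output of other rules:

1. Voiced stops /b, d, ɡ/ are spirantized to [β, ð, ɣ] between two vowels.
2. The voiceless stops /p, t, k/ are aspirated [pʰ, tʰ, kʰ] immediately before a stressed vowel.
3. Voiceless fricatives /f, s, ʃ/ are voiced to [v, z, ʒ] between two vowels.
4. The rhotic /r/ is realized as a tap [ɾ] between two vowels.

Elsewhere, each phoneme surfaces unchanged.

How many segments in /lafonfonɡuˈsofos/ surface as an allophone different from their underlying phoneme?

3

Segments that undergo a rule: /f/ → [v] (rule 3); /s/ → [z] (rule 3); /f/ → [v] (rule 3).
All other segments surface unchanged.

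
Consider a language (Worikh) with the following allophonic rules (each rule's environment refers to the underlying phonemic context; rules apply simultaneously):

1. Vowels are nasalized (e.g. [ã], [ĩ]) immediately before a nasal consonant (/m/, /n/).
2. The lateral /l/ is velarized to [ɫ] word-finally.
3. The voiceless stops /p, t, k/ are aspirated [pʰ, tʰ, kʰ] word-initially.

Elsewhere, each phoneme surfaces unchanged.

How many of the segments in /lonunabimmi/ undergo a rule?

3

Segments that undergo a rule: /o/ → [õ] (rule 1); /u/ → [ũ] (rule 1); /i/ → [ĩ] (rule 1).
All other segments surface unchanged.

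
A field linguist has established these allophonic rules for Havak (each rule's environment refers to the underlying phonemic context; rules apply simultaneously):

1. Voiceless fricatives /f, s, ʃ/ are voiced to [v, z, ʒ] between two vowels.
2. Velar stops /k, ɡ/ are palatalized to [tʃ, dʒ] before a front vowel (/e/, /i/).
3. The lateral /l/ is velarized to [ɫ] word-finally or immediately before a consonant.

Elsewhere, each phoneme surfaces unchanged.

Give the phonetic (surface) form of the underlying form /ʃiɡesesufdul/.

/ʃ/ (word-initial) fails the environment for rule 1, so it stays [ʃ].
/i/ — not in any rule's target class → [i].
/ɡ/ (between /i/ and /e/) occurs before a front vowel → [dʒ] by rule 2.
/e/ (between /ɡ/ and /s/) is unaffected → [e].
/s/ (between /e/ and /e/) occurs between two vowels → [z] by rule 1.
/e/ stays [e].
/s/ (between /e/ and /u/) occurs between two vowels → [z] by rule 1.
/u/ (between /s/ and /f/) is unaffected → [u].
/f/ (between /u/ and /d/): rule 1 targets it, but not between two vowels → unchanged [f].
/d/ — not in any rule's target class → [d].
/u/ stays [u].
/l/ — word-final, word-finally or immediately before a consonant — surfaces as [ɫ] (rule 3).

[ʃidʒezezufduɫ]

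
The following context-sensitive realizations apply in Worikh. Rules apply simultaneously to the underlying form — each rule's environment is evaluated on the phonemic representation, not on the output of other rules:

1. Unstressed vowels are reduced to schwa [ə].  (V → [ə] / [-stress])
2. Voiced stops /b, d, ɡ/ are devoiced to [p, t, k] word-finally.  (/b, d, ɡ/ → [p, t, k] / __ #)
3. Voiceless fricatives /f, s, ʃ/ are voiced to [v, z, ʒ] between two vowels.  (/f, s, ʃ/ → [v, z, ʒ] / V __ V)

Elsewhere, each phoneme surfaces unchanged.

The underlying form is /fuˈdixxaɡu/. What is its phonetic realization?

[fəˈdixxəɡə]

/f/ (word-initial): rule 3 targets it, but not between two vowels → unchanged [f].
/u/ (between /f/ and /d/) occurs in an unstressed syllable → [ə] by rule 1.
/d/ (between /u/ and /i/) is in the target of rule 2 but the environment (word-finally) is not met → [d].
/i/ (between /d/ and /x/) is in the target of rule 1 but the environment (in an unstressed syllable) is not met → [i].
/x/ stays [x].
/x/ — not in any rule's target class → [x].
/a/ (between /x/ and /ɡ/): in an unstressed syllable, so rule 1 applies → [ə].
/ɡ/ (between /a/ and /u/) fails the environment for rule 2, so it stays [ɡ].
/u/ (word-final) occurs in an unstressed syllable → [ə] by rule 1.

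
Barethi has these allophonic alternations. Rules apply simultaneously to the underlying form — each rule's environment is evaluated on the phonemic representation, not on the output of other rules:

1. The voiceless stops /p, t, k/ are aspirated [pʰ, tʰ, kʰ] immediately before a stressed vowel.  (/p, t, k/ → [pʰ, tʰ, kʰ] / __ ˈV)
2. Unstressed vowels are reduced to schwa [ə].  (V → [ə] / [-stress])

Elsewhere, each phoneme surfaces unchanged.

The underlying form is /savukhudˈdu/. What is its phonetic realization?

Rule 2 applies to /a/ (between /s/ and /v/: in an unstressed syllable) → [ə].
/u/ meets the environment for rule 2 (in an unstressed syllable) → [ə].
/k/ (between /u/ and /h/) is in the target of rule 1 but the environment (immediately before a stressed vowel) is not met → [k].
Rule 2 applies to /u/ (between /h/ and /d/: in an unstressed syllable) → [ə].
/u/ (word-final): rule 2 targets it, but not in an unstressed syllable → unchanged [u].

[səvəkhədˈdu]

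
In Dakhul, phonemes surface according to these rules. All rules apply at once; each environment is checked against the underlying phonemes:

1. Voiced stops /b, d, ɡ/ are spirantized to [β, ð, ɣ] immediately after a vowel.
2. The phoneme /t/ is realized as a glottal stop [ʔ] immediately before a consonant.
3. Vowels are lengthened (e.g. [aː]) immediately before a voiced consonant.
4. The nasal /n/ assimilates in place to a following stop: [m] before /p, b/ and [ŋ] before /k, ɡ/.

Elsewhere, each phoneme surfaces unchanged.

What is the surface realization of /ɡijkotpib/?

[ɡiːjkoʔpiːβ]

/ɡ/ (word-initial) fails the environment for rule 1, so it stays [ɡ].
/i/ (between /ɡ/ and /j/): before a voiced consonant, so rule 3 applies → [iː].
/o/ (between /k/ and /t/) is in the target of rule 3 but the environment (before a voiced consonant) is not met → [o].
/t/ meets the environment for rule 2 (immediately before a consonant) → [ʔ].
/i/ (between /p/ and /b/): before a voiced consonant, so rule 3 applies → [iː].
/b/ meets the environment for rule 1 (immediately after a vowel) → [β].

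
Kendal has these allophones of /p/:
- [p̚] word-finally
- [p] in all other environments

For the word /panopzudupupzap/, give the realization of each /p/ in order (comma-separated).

[p], [p], [p], [p], [p̚]

Occurrence 1 (position 1): no conditioning environment matches → elsewhere allophone [p].
Occurrence 2 (position 5): no conditioning environment matches → elsewhere allophone [p].
Occurrence 3 (position 10): no conditioning environment matches → elsewhere allophone [p].
Occurrence 4 (position 12): no conditioning environment matches → elsewhere allophone [p].
Occurrence 5 (position 15): word-finally → [p̚].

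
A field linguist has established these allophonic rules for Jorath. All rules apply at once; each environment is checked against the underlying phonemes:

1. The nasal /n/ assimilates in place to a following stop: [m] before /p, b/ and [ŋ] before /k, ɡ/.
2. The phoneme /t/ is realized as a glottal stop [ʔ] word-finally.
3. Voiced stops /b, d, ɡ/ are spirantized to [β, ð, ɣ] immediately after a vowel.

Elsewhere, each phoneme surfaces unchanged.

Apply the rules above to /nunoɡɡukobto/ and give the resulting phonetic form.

/n/ (word-initial) is in the target of rule 1 but the environment (before a labial or velar stop) is not met → [n].
/u/ — not in any rule's target class → [u].
/n/ (between /u/ and /o/): rule 1 targets it, but not before a labial or velar stop → unchanged [n].
/o/ — not in any rule's target class → [o].
/ɡ/ (between /o/ and /ɡ/) occurs immediately after a vowel → [ɣ] by rule 3.
/ɡ/ (between /ɡ/ and /u/) is in the target of rule 3 but the environment (immediately after a vowel) is not met → [ɡ].
/u/ (between /ɡ/ and /k/) is unaffected → [u].
/k/ (between /u/ and /o/): no rule targets it → [k].
/o/ (between /k/ and /b/): no rule targets it → [o].
/b/ (between /o/ and /t/) occurs immediately after a vowel → [β] by rule 3.
/t/ (between /b/ and /o/): rule 2 targets it, but not word-finally → unchanged [t].
/o/ (word-final) is unaffected → [o].

[nunoɣɡukoβto]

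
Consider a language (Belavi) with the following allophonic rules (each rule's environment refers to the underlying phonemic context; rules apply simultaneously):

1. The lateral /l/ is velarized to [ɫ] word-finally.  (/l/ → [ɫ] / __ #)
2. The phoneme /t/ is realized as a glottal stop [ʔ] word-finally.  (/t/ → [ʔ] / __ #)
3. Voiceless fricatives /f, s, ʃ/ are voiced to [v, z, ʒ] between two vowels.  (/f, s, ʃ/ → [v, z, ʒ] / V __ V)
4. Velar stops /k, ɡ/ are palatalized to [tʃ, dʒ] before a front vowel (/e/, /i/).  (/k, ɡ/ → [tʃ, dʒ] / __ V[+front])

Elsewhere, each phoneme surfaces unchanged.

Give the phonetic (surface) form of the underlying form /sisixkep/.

/s/ (word-initial) is in the target of rule 3 but the environment (between two vowels) is not met → [s].
/i/ (between /s/ and /s/): no rule targets it → [i].
/s/ meets the environment for rule 3 (between two vowels) → [z].
/i/ — not in any rule's target class → [i].
/x/ — not in any rule's target class → [x].
Rule 4 applies to /k/ (between /x/ and /e/: before a front vowel) → [tʃ].
/e/ — not in any rule's target class → [e].
/p/ stays [p].

[sizixtʃep]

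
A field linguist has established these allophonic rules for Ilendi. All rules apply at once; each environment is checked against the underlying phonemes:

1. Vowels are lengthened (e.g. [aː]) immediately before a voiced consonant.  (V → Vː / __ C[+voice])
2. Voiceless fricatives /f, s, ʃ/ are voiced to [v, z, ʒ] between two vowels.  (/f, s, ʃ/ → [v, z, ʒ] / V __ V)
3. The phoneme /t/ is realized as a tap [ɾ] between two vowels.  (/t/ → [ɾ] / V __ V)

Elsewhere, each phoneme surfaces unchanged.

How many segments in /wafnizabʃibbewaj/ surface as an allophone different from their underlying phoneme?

Segments that undergo a rule: /i/ → [iː] (rule 1); /a/ → [aː] (rule 1); /i/ → [iː] (rule 1); /e/ → [eː] (rule 1); /a/ → [aː] (rule 1).
All other segments surface unchanged.

5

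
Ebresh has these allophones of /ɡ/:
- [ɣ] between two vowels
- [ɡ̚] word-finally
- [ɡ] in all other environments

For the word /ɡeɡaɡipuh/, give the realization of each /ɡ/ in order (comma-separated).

[ɡ], [ɣ], [ɣ]

Occurrence 1 (position 1): no conditioning environment matches → elsewhere allophone [ɡ].
Occurrence 2 (position 3): between two vowels → [ɣ].
Occurrence 3 (position 5): between two vowels → [ɣ].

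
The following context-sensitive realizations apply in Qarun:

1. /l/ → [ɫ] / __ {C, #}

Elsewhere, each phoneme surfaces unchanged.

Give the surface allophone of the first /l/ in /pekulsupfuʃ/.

/l/ — between /u/ and /s/, word-finally or immediately before a consonant — surfaces as [ɫ] (rule 1).

[ɫ]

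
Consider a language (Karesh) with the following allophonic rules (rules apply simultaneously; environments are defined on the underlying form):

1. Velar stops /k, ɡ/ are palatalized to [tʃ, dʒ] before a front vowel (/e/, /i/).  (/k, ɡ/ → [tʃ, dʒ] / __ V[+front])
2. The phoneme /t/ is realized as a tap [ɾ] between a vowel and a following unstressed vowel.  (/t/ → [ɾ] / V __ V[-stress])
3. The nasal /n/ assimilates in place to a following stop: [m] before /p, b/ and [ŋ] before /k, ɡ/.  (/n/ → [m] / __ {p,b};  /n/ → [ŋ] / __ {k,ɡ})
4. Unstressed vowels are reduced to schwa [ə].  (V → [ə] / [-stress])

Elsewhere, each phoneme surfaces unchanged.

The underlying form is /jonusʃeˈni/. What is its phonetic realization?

[jənəsʃəˈni]

/j/ (word-initial): no rule targets it → [j].
/o/ (between /j/ and /n/): in an unstressed syllable, so rule 4 applies → [ə].
/n/ (between /o/ and /u/) is in the target of rule 3 but the environment (before a labial or velar stop) is not met → [n].
/u/ — between /n/ and /s/, in an unstressed syllable — surfaces as [ə] (rule 4).
/s/ — not in any rule's target class → [s].
/ʃ/ (between /s/ and /e/) is unaffected → [ʃ].
/e/ — between /ʃ/ and /n/, in an unstressed syllable — surfaces as [ə] (rule 4).
/n/ (between /e/ and /i/) fails the environment for rule 3, so it stays [n].
/i/ (word-final): rule 4 targets it, but not in an unstressed syllable → unchanged [i].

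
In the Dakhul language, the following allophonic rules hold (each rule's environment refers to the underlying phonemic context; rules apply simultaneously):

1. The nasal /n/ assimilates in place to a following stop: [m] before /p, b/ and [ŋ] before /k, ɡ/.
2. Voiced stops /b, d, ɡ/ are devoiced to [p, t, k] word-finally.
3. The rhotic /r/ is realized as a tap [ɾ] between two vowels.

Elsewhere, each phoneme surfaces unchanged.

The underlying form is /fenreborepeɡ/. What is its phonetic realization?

/f/ (word-initial) is unaffected → [f].
/e/ stays [e].
/n/ — between /e/ and /r/; rule 1 does not apply here → [n].
/r/ (between /n/ and /e/): rule 3 targets it, but not between two vowels → unchanged [r].
/e/ — not in any rule's target class → [e].
/b/ — between /e/ and /o/; rule 2 does not apply here → [b].
/o/ stays [o].
/r/ (between /o/ and /e/) occurs between two vowels → [ɾ] by rule 3.
/e/ (between /r/ and /p/) is unaffected → [e].
/p/ (between /e/ and /e/) is unaffected → [p].
/e/ (between /p/ and /ɡ/) is unaffected → [e].
/ɡ/ (word-final): word-finally, so rule 2 applies → [k].

[fenreboɾepek]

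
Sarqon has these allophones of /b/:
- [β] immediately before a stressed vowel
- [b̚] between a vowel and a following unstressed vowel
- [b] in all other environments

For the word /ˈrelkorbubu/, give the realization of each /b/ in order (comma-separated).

[b], [b̚]

Occurrence 1 (position 7): no conditioning environment matches → elsewhere allophone [b].
Occurrence 2 (position 9): between a vowel and a following unstressed vowel → [b̚].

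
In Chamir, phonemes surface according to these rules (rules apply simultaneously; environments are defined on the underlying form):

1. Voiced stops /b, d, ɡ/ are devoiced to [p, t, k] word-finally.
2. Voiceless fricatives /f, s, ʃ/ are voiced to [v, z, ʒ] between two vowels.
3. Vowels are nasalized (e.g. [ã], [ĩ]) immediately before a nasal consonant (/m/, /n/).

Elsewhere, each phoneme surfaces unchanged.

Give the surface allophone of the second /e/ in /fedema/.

/e/ meets the environment for rule 3 (before a nasal consonant) → [ẽ].

[ẽ]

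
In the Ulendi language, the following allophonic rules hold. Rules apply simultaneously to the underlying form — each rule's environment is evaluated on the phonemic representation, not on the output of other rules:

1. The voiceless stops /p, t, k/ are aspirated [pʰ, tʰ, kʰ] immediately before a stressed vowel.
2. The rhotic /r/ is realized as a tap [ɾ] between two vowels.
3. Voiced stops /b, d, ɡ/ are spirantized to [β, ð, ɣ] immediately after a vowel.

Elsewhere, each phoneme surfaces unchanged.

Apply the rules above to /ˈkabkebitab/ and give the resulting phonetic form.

Rule 1 applies to /k/ (word-initial: immediately before a stressed vowel) → [kʰ].
/a/ — not in any rule's target class → [a].
/b/ (between /a/ and /k/): immediately after a vowel, so rule 3 applies → [β].
/k/ — between /b/ and /e/; rule 1 does not apply here → [k].
/e/ — not in any rule's target class → [e].
/b/ (between /e/ and /i/) occurs immediately after a vowel → [β] by rule 3.
/i/ (between /b/ and /t/) is unaffected → [i].
/t/ — between /i/ and /a/; rule 1 does not apply here → [t].
/a/ (between /t/ and /b/) is unaffected → [a].
/b/ — word-final, immediately after a vowel — surfaces as [β] (rule 3).

[ˈkʰaβkeβitaβ]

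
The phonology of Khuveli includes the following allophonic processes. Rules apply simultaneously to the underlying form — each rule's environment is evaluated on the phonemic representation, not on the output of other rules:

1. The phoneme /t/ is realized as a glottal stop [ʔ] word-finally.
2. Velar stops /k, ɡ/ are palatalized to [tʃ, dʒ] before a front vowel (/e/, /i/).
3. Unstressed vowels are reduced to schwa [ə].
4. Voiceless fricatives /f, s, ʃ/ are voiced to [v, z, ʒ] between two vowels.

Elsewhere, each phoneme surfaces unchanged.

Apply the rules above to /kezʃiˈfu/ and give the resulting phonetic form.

[tʃəzʃəˈvu]

/k/ meets the environment for rule 2 (before a front vowel) → [tʃ].
/e/ meets the environment for rule 3 (in an unstressed syllable) → [ə].
/z/ (between /e/ and /ʃ/): no rule targets it → [z].
/ʃ/ — between /z/ and /i/; rule 4 does not apply here → [ʃ].
/i/ — between /ʃ/ and /f/, in an unstressed syllable — surfaces as [ə] (rule 3).
/f/ (between /i/ and /u/): between two vowels, so rule 4 applies → [v].
/u/ (word-final): rule 3 targets it, but not in an unstressed syllable → unchanged [u].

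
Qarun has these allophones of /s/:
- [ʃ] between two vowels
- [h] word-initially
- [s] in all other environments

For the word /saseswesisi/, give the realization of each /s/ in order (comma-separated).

[h], [ʃ], [s], [ʃ], [ʃ]

Occurrence 1 (position 1): word-initially → [h].
Occurrence 2 (position 3): between two vowels → [ʃ].
Occurrence 3 (position 5): no conditioning environment matches → elsewhere allophone [s].
Occurrence 4 (position 8): between two vowels → [ʃ].
Occurrence 5 (position 10): between two vowels → [ʃ].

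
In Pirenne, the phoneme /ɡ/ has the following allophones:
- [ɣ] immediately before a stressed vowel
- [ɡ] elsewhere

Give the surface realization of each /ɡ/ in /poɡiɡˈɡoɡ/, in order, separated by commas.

[ɡ], [ɡ], [ɣ], [ɡ]

Occurrence 1 (position 3): no conditioning environment matches → elsewhere allophone [ɡ].
Occurrence 2 (position 5): no conditioning environment matches → elsewhere allophone [ɡ].
Occurrence 3 (position 6): immediately before a stressed vowel → [ɣ].
Occurrence 4 (position 8): no conditioning environment matches → elsewhere allophone [ɡ].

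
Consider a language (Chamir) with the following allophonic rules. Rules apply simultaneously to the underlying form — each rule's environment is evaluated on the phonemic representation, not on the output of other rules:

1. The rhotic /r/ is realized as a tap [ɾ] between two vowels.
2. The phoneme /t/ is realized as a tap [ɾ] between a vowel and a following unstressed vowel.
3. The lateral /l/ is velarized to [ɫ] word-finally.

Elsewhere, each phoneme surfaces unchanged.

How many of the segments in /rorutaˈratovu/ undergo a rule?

Segments that undergo a rule: /r/ → [ɾ] (rule 1); /t/ → [ɾ] (rule 2); /r/ → [ɾ] (rule 1); /t/ → [ɾ] (rule 2).
All other segments surface unchanged.

4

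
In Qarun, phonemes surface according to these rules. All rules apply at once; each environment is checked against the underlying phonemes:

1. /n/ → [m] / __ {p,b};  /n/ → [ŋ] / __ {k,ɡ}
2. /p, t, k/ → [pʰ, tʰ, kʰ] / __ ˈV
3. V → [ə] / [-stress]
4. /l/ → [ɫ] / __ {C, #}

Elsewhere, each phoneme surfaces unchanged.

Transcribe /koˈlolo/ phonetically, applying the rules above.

/k/ (word-initial): rule 2 targets it, but not immediately before a stressed vowel → unchanged [k].
/o/ — between /k/ and /l/, in an unstressed syllable — surfaces as [ə] (rule 3).
/l/ (between /o/ and /o/): rule 4 targets it, but not word-finally or immediately before a consonant → unchanged [l].
/o/ (between /l/ and /l/): rule 3 targets it, but not in an unstressed syllable → unchanged [o].
/l/ — between /o/ and /o/; rule 4 does not apply here → [l].
/o/ (word-final) occurs in an unstressed syllable → [ə] by rule 3.

[kəˈlolə]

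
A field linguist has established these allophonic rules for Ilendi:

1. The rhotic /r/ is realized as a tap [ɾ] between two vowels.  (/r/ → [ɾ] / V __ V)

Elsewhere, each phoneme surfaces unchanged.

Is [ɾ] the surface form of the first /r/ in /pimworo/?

/r/ meets the environment for rule 1 (between two vowels) → [ɾ].
The actual realization is [ɾ], which matches [ɾ].

Yes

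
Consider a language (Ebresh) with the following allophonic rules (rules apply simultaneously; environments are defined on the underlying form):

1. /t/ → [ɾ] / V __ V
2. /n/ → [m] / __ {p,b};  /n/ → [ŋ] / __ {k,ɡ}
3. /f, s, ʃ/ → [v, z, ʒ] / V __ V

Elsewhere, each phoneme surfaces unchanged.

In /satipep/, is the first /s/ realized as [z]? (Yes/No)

No

/s/ (word-initial) fails the environment for rule 3, so it stays [s].
The actual realization is [s], not [z].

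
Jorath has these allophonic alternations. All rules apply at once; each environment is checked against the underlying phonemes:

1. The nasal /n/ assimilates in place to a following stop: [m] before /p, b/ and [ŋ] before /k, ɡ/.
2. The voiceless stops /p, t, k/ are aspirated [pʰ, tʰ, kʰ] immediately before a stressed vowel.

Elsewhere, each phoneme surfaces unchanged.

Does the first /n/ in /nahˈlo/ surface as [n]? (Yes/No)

Yes

/n/ (word-initial): rule 1 targets it, but not before a labial or velar stop → unchanged [n].
The actual realization is [n], which matches [n].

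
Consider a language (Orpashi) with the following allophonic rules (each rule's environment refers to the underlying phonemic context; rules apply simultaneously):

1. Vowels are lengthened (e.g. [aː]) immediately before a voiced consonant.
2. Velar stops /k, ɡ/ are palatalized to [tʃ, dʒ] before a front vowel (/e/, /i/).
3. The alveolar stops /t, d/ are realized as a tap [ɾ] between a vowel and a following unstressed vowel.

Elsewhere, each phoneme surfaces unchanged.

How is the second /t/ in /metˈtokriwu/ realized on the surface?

[t]

/t/ — between /t/ and /o/; rule 3 does not apply here → [t].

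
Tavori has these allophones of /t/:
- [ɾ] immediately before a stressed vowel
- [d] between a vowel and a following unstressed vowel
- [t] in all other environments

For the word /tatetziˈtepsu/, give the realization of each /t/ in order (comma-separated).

Occurrence 1 (position 1): no conditioning environment matches → elsewhere allophone [t].
Occurrence 2 (position 3): between a vowel and a following unstressed vowel → [d].
Occurrence 3 (position 5): no conditioning environment matches → elsewhere allophone [t].
Occurrence 4 (position 8): immediately before a stressed vowel → [ɾ].

[t], [d], [t], [ɾ]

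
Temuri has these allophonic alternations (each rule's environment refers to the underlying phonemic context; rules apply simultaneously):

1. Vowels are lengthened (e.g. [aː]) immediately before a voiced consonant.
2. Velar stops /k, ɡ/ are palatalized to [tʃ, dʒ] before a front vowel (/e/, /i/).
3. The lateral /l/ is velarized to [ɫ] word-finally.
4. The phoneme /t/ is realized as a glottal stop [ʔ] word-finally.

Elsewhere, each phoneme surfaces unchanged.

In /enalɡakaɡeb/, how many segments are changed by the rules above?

Segments that undergo a rule: /e/ → [eː] (rule 1); /a/ → [aː] (rule 1); /a/ → [aː] (rule 1); /ɡ/ → [dʒ] (rule 2); /e/ → [eː] (rule 1).
All other segments surface unchanged.

5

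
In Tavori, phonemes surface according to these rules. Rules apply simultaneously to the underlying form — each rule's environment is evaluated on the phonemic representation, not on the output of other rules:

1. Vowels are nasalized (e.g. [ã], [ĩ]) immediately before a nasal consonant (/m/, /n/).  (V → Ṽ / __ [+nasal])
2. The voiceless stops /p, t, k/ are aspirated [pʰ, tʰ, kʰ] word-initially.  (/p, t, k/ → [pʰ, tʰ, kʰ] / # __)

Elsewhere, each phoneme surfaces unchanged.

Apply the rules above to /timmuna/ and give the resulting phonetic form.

/t/ meets the environment for rule 2 (word-initially) → [tʰ].
/i/ meets the environment for rule 1 (before a nasal consonant) → [ĩ].
/u/ (between /m/ and /n/) occurs before a nasal consonant → [ũ] by rule 1.
/a/ (word-final): rule 1 targets it, but not before a nasal consonant → unchanged [a].

[tʰĩmmũna]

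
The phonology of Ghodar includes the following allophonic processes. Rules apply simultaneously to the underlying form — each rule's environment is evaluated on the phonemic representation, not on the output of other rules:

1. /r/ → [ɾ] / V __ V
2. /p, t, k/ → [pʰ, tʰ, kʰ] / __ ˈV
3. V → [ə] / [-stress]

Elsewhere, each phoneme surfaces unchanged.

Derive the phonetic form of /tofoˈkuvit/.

[təfəˈkʰuvət]

/t/ (word-initial) fails the environment for rule 2, so it stays [t].
/o/ — between /t/ and /f/, in an unstressed syllable — surfaces as [ə] (rule 3).
/f/ (between /o/ and /o/) is unaffected → [f].
Rule 3 applies to /o/ (between /f/ and /k/: in an unstressed syllable) → [ə].
/k/ (between /o/ and /u/): immediately before a stressed vowel, so rule 2 applies → [kʰ].
/u/ (between /k/ and /v/): rule 3 targets it, but not in an unstressed syllable → unchanged [u].
/v/ (between /u/ and /i/): no rule targets it → [v].
/i/ meets the environment for rule 3 (in an unstressed syllable) → [ə].
/t/ (word-final): rule 2 targets it, but not immediately before a stressed vowel → unchanged [t].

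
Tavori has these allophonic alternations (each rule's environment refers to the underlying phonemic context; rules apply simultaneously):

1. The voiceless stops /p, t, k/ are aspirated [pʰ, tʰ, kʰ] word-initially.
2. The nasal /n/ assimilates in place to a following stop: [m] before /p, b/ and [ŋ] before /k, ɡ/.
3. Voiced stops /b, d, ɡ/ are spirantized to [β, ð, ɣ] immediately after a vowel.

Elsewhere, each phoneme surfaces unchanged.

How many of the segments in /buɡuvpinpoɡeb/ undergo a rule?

Segments that undergo a rule: /ɡ/ → [ɣ] (rule 3); /n/ → [m] (rule 2); /ɡ/ → [ɣ] (rule 3); /b/ → [β] (rule 3).
All other segments surface unchanged.

4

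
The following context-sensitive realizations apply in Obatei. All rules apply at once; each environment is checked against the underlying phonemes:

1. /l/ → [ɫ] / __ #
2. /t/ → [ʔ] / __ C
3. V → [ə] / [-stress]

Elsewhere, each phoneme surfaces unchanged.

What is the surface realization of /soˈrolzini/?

/s/ — not in any rule's target class → [s].
/o/ (between /s/ and /r/): in an unstressed syllable, so rule 3 applies → [ə].
/r/ (between /o/ and /o/) is unaffected → [r].
/o/ (between /r/ and /l/) is in the target of rule 3 but the environment (in an unstressed syllable) is not met → [o].
/l/ (between /o/ and /z/) is in the target of rule 1 but the environment (word-finally) is not met → [l].
/z/ — not in any rule's target class → [z].
/i/ meets the environment for rule 3 (in an unstressed syllable) → [ə].
/n/ (between /i/ and /i/): no rule targets it → [n].
/i/ — word-final, in an unstressed syllable — surfaces as [ə] (rule 3).

[səˈrolzənə]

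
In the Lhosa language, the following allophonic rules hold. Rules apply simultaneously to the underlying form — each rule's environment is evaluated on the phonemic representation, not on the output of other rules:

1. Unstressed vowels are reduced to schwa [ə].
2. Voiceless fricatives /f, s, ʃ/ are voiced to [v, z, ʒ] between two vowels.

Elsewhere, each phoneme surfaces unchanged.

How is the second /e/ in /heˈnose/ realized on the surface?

/e/ (word-final) occurs in an unstressed syllable → [ə] by rule 1.

[ə]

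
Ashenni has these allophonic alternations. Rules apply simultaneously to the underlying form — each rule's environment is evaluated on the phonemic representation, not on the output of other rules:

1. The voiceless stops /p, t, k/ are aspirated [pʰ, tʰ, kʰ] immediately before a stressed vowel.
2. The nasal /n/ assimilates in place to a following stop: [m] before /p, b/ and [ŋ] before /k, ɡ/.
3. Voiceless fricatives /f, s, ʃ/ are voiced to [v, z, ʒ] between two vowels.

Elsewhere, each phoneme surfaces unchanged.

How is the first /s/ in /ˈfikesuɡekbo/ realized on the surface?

/s/ (between /e/ and /u/) occurs between two vowels → [z] by rule 3.

[z]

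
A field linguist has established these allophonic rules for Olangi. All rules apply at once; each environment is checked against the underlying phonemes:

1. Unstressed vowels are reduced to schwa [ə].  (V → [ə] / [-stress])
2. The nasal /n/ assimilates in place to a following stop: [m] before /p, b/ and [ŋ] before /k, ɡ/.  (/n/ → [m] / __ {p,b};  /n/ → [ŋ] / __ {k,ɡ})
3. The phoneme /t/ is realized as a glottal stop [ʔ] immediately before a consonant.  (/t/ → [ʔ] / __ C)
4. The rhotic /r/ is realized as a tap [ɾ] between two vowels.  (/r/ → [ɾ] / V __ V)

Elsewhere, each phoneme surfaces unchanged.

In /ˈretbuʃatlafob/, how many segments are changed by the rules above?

Segments that undergo a rule: /t/ → [ʔ] (rule 3); /u/ → [ə] (rule 1); /a/ → [ə] (rule 1); /t/ → [ʔ] (rule 3); /a/ → [ə] (rule 1); /o/ → [ə] (rule 1).
All other segments surface unchanged.

6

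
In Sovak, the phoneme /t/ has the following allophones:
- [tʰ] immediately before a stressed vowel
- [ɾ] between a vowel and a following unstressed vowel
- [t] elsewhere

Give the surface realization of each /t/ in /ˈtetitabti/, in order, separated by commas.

Occurrence 1 (position 1): immediately before a stressed vowel → [tʰ].
Occurrence 2 (position 3): between a vowel and an unstressed vowel → [ɾ].
Occurrence 3 (position 5): between a vowel and an unstressed vowel → [ɾ].
Occurrence 4 (position 8): no conditioning environment matches → elsewhere allophone [t].

[tʰ], [ɾ], [ɾ], [t]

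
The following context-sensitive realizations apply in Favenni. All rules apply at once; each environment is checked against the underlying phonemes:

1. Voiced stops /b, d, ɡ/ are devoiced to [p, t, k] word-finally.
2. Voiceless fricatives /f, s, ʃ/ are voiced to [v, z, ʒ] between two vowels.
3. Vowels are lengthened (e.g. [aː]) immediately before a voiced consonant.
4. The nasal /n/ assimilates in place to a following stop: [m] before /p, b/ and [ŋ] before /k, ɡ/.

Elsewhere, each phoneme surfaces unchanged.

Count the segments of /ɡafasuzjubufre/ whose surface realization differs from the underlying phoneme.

4

Segments that undergo a rule: /f/ → [v] (rule 2); /s/ → [z] (rule 2); /u/ → [uː] (rule 3); /u/ → [uː] (rule 3).
All other segments surface unchanged.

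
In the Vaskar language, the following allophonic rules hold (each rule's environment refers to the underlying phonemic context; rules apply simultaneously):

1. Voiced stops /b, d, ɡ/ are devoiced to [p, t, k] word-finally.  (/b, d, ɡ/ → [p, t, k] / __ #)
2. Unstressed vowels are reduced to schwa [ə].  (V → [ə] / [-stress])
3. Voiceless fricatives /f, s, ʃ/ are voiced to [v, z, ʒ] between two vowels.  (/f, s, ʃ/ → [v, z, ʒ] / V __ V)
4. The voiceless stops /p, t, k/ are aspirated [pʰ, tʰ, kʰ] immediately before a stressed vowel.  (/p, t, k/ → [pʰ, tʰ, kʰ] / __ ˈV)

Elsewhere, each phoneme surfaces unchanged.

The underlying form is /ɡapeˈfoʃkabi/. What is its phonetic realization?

[ɡəpəˈvoʃkəbə]

/ɡ/ (word-initial) is in the target of rule 1 but the environment (word-finally) is not met → [ɡ].
/a/ (between /ɡ/ and /p/) occurs in an unstressed syllable → [ə] by rule 2.
/p/ (between /a/ and /e/) is in the target of rule 4 but the environment (immediately before a stressed vowel) is not met → [p].
/e/ — between /p/ and /f/, in an unstressed syllable — surfaces as [ə] (rule 2).
/f/ (between /e/ and /o/) occurs between two vowels → [v] by rule 3.
/o/ — between /f/ and /ʃ/; rule 2 does not apply here → [o].
/ʃ/ (between /o/ and /k/) is in the target of rule 3 but the environment (between two vowels) is not met → [ʃ].
/k/ (between /ʃ/ and /a/): rule 4 targets it, but not immediately before a stressed vowel → unchanged [k].
Rule 2 applies to /a/ (between /k/ and /b/: in an unstressed syllable) → [ə].
/b/ (between /a/ and /i/): rule 1 targets it, but not word-finally → unchanged [b].
/i/ meets the environment for rule 2 (in an unstressed syllable) → [ə].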